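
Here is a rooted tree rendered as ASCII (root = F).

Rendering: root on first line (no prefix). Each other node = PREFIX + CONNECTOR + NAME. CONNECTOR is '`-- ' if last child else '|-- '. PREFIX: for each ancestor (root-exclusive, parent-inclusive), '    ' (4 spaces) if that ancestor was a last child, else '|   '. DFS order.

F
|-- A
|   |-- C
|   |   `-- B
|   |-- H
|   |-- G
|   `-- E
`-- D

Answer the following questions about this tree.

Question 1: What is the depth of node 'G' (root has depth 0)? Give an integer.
Path from root to G: F -> A -> G
Depth = number of edges = 2

Answer: 2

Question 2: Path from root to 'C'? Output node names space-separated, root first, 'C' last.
Answer: F A C

Derivation:
Walk down from root: F -> A -> C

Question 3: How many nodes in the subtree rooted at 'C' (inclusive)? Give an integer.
Answer: 2

Derivation:
Subtree rooted at C contains: B, C
Count = 2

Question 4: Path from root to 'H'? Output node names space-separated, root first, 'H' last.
Walk down from root: F -> A -> H

Answer: F A H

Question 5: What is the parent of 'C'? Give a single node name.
Answer: A

Derivation:
Scan adjacency: C appears as child of A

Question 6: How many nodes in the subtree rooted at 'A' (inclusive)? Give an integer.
Answer: 6

Derivation:
Subtree rooted at A contains: A, B, C, E, G, H
Count = 6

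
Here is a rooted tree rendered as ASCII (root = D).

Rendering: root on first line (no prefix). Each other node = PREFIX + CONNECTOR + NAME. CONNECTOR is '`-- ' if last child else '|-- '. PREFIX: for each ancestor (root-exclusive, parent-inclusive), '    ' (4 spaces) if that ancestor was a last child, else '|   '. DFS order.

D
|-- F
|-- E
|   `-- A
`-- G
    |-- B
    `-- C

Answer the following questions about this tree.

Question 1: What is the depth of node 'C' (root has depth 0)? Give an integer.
Answer: 2

Derivation:
Path from root to C: D -> G -> C
Depth = number of edges = 2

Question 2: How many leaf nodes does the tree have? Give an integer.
Answer: 4

Derivation:
Leaves (nodes with no children): A, B, C, F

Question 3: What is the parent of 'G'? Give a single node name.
Scan adjacency: G appears as child of D

Answer: D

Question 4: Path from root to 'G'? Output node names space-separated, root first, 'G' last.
Answer: D G

Derivation:
Walk down from root: D -> G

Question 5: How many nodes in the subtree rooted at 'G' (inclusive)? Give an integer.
Subtree rooted at G contains: B, C, G
Count = 3

Answer: 3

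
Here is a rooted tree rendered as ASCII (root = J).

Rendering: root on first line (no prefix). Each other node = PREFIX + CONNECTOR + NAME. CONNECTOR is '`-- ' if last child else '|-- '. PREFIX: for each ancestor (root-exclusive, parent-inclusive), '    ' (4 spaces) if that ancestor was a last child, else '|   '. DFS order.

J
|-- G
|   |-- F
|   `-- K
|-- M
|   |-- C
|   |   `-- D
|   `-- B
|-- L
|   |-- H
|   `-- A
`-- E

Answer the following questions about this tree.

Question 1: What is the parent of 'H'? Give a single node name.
Scan adjacency: H appears as child of L

Answer: L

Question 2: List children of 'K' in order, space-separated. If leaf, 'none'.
Answer: none

Derivation:
Node K's children (from adjacency): (leaf)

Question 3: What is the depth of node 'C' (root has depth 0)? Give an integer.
Answer: 2

Derivation:
Path from root to C: J -> M -> C
Depth = number of edges = 2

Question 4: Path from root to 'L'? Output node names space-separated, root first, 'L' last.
Answer: J L

Derivation:
Walk down from root: J -> L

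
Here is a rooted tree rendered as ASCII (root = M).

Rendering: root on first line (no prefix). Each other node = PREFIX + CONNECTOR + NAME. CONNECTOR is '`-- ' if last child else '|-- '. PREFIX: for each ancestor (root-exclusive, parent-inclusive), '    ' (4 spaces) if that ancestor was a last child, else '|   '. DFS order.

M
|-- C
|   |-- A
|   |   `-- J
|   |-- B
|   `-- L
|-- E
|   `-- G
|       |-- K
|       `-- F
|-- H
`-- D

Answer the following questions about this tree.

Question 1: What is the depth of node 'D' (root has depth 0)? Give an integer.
Answer: 1

Derivation:
Path from root to D: M -> D
Depth = number of edges = 1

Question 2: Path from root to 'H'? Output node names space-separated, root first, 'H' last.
Answer: M H

Derivation:
Walk down from root: M -> H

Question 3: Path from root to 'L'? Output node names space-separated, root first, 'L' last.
Answer: M C L

Derivation:
Walk down from root: M -> C -> L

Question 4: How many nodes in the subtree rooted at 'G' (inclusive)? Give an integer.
Subtree rooted at G contains: F, G, K
Count = 3

Answer: 3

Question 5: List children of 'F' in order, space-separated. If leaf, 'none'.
Node F's children (from adjacency): (leaf)

Answer: none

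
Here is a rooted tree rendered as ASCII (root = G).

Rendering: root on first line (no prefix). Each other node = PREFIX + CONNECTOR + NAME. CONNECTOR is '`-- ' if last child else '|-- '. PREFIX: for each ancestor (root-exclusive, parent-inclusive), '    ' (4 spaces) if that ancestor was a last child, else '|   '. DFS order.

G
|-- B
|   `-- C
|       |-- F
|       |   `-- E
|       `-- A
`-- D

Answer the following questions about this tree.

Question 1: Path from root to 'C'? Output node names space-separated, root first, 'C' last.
Walk down from root: G -> B -> C

Answer: G B C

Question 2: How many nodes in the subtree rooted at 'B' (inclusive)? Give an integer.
Subtree rooted at B contains: A, B, C, E, F
Count = 5

Answer: 5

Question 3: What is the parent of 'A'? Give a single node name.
Scan adjacency: A appears as child of C

Answer: C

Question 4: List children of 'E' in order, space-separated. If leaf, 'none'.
Answer: none

Derivation:
Node E's children (from adjacency): (leaf)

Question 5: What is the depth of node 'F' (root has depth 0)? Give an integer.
Answer: 3

Derivation:
Path from root to F: G -> B -> C -> F
Depth = number of edges = 3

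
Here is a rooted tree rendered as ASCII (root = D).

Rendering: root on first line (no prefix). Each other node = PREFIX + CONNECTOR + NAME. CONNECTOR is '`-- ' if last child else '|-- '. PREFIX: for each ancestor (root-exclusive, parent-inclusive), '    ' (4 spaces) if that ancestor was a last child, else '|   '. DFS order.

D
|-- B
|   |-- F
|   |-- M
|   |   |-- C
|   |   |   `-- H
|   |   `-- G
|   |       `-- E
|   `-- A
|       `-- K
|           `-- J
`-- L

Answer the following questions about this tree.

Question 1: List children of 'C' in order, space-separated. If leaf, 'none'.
Answer: H

Derivation:
Node C's children (from adjacency): H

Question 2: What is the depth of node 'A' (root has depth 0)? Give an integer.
Answer: 2

Derivation:
Path from root to A: D -> B -> A
Depth = number of edges = 2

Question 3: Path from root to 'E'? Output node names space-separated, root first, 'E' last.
Walk down from root: D -> B -> M -> G -> E

Answer: D B M G E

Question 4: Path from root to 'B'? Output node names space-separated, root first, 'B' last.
Answer: D B

Derivation:
Walk down from root: D -> B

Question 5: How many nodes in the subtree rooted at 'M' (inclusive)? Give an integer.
Subtree rooted at M contains: C, E, G, H, M
Count = 5

Answer: 5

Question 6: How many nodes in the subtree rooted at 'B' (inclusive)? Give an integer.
Subtree rooted at B contains: A, B, C, E, F, G, H, J, K, M
Count = 10

Answer: 10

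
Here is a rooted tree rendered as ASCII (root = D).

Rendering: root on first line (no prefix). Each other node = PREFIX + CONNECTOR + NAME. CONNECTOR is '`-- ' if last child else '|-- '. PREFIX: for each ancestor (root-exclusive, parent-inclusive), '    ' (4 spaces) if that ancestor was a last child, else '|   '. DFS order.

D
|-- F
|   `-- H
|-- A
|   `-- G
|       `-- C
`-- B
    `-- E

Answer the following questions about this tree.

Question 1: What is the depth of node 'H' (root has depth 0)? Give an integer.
Answer: 2

Derivation:
Path from root to H: D -> F -> H
Depth = number of edges = 2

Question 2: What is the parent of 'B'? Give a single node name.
Answer: D

Derivation:
Scan adjacency: B appears as child of D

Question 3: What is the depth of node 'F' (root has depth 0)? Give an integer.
Answer: 1

Derivation:
Path from root to F: D -> F
Depth = number of edges = 1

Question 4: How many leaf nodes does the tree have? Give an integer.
Answer: 3

Derivation:
Leaves (nodes with no children): C, E, H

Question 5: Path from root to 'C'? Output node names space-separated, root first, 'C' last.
Answer: D A G C

Derivation:
Walk down from root: D -> A -> G -> C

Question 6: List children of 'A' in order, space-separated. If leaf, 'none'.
Answer: G

Derivation:
Node A's children (from adjacency): G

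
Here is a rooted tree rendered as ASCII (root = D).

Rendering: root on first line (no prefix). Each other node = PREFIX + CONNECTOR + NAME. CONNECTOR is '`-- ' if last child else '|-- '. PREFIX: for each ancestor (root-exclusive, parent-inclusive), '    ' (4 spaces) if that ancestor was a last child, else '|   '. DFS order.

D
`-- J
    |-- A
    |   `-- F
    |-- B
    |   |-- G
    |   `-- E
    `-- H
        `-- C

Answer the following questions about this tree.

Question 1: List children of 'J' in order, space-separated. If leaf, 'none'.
Node J's children (from adjacency): A, B, H

Answer: A B H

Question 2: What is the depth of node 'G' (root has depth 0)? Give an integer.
Path from root to G: D -> J -> B -> G
Depth = number of edges = 3

Answer: 3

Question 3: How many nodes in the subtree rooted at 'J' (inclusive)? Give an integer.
Subtree rooted at J contains: A, B, C, E, F, G, H, J
Count = 8

Answer: 8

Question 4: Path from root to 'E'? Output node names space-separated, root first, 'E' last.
Answer: D J B E

Derivation:
Walk down from root: D -> J -> B -> E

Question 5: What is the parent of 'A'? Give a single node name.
Scan adjacency: A appears as child of J

Answer: J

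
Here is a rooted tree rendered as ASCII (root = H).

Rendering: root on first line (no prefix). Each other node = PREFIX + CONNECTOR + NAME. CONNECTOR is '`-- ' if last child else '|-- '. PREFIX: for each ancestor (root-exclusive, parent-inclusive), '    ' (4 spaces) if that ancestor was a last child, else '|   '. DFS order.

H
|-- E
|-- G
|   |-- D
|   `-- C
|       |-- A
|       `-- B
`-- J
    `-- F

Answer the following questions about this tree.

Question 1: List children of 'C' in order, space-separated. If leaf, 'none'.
Node C's children (from adjacency): A, B

Answer: A B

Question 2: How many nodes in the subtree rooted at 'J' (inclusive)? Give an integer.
Answer: 2

Derivation:
Subtree rooted at J contains: F, J
Count = 2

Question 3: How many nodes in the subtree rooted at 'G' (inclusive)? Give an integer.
Answer: 5

Derivation:
Subtree rooted at G contains: A, B, C, D, G
Count = 5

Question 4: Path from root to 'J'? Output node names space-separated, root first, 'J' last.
Walk down from root: H -> J

Answer: H J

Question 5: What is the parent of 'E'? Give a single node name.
Scan adjacency: E appears as child of H

Answer: H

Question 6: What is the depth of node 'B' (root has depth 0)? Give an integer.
Path from root to B: H -> G -> C -> B
Depth = number of edges = 3

Answer: 3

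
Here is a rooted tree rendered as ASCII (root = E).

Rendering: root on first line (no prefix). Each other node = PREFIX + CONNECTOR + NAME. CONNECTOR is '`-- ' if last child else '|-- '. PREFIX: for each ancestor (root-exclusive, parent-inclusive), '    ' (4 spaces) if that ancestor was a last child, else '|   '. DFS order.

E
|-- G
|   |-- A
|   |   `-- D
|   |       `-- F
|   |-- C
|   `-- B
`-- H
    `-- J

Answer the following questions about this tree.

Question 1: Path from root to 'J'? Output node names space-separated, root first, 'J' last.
Walk down from root: E -> H -> J

Answer: E H J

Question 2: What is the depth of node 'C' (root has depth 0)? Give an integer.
Path from root to C: E -> G -> C
Depth = number of edges = 2

Answer: 2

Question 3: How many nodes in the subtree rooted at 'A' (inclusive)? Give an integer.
Answer: 3

Derivation:
Subtree rooted at A contains: A, D, F
Count = 3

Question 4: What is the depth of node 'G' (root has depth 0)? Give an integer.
Answer: 1

Derivation:
Path from root to G: E -> G
Depth = number of edges = 1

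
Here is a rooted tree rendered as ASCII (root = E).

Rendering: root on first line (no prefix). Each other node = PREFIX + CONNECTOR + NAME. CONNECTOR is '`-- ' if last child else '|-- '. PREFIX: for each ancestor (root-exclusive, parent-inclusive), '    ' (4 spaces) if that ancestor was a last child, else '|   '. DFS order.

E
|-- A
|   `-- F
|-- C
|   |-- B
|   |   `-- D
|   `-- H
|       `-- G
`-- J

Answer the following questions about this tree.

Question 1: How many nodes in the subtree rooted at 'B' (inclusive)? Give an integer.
Answer: 2

Derivation:
Subtree rooted at B contains: B, D
Count = 2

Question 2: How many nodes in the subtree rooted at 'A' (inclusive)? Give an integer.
Subtree rooted at A contains: A, F
Count = 2

Answer: 2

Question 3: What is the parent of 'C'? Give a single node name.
Answer: E

Derivation:
Scan adjacency: C appears as child of E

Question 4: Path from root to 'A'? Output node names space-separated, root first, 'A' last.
Answer: E A

Derivation:
Walk down from root: E -> A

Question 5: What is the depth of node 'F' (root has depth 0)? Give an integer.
Answer: 2

Derivation:
Path from root to F: E -> A -> F
Depth = number of edges = 2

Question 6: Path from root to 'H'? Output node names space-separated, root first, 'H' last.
Walk down from root: E -> C -> H

Answer: E C H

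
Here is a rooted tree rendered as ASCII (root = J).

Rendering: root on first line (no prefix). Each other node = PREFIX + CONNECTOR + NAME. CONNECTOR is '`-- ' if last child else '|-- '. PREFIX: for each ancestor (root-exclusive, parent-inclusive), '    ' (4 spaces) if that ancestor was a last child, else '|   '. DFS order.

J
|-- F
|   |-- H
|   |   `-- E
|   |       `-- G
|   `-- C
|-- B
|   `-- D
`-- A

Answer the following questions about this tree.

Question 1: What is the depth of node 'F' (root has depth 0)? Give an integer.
Path from root to F: J -> F
Depth = number of edges = 1

Answer: 1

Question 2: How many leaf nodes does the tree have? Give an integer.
Answer: 4

Derivation:
Leaves (nodes with no children): A, C, D, G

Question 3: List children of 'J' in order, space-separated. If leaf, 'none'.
Node J's children (from adjacency): F, B, A

Answer: F B A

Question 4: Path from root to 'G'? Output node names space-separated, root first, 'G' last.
Walk down from root: J -> F -> H -> E -> G

Answer: J F H E G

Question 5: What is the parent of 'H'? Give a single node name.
Scan adjacency: H appears as child of F

Answer: F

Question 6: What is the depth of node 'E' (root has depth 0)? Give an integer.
Path from root to E: J -> F -> H -> E
Depth = number of edges = 3

Answer: 3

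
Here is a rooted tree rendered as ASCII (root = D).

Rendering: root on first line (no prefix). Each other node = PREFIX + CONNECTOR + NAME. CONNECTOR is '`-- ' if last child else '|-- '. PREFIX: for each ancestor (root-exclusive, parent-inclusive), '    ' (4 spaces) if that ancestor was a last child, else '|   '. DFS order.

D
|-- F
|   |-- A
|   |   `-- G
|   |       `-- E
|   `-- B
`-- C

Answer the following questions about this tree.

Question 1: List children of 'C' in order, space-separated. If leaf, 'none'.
Node C's children (from adjacency): (leaf)

Answer: none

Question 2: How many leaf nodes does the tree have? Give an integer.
Leaves (nodes with no children): B, C, E

Answer: 3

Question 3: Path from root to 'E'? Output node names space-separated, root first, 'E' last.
Walk down from root: D -> F -> A -> G -> E

Answer: D F A G E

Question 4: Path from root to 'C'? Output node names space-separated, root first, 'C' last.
Walk down from root: D -> C

Answer: D C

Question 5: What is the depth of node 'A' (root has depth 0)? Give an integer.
Path from root to A: D -> F -> A
Depth = number of edges = 2

Answer: 2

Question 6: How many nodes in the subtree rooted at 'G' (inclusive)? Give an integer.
Answer: 2

Derivation:
Subtree rooted at G contains: E, G
Count = 2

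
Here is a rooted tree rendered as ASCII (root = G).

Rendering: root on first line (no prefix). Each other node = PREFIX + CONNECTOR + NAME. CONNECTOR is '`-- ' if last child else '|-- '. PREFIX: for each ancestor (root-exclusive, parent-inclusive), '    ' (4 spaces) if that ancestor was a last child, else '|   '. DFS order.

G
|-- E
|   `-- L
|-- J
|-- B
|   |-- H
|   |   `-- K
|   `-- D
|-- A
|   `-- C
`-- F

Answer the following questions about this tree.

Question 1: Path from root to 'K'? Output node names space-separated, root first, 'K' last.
Answer: G B H K

Derivation:
Walk down from root: G -> B -> H -> K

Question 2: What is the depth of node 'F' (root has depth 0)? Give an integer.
Answer: 1

Derivation:
Path from root to F: G -> F
Depth = number of edges = 1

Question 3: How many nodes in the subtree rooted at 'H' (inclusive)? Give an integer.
Answer: 2

Derivation:
Subtree rooted at H contains: H, K
Count = 2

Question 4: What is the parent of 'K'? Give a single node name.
Answer: H

Derivation:
Scan adjacency: K appears as child of H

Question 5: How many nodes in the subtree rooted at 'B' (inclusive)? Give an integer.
Answer: 4

Derivation:
Subtree rooted at B contains: B, D, H, K
Count = 4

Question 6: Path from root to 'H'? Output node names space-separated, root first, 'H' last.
Answer: G B H

Derivation:
Walk down from root: G -> B -> H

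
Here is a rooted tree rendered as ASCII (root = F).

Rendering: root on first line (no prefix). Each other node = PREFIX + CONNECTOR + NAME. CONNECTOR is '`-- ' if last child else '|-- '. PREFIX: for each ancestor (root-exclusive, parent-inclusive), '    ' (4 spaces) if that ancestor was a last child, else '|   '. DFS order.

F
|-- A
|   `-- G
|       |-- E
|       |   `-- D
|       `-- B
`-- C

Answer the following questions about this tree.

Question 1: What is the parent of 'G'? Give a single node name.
Answer: A

Derivation:
Scan adjacency: G appears as child of A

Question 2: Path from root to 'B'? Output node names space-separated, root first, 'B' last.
Answer: F A G B

Derivation:
Walk down from root: F -> A -> G -> B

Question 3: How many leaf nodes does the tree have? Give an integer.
Leaves (nodes with no children): B, C, D

Answer: 3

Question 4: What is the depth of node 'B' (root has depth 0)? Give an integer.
Answer: 3

Derivation:
Path from root to B: F -> A -> G -> B
Depth = number of edges = 3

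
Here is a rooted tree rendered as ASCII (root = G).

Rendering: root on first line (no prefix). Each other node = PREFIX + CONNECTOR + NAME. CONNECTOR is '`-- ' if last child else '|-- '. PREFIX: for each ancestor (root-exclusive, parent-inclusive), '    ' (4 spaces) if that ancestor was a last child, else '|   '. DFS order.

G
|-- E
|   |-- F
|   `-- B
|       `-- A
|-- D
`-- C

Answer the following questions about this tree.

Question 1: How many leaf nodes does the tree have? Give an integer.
Answer: 4

Derivation:
Leaves (nodes with no children): A, C, D, F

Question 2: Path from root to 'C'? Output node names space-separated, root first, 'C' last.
Answer: G C

Derivation:
Walk down from root: G -> C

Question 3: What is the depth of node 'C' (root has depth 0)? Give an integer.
Answer: 1

Derivation:
Path from root to C: G -> C
Depth = number of edges = 1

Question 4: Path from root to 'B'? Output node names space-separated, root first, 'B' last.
Walk down from root: G -> E -> B

Answer: G E B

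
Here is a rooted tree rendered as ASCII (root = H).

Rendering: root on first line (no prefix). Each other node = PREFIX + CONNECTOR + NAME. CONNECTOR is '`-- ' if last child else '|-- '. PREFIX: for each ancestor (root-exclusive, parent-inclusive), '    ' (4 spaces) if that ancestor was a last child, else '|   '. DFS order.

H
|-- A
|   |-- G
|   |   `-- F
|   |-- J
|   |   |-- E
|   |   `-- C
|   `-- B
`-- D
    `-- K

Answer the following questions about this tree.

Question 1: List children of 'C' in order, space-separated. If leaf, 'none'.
Node C's children (from adjacency): (leaf)

Answer: none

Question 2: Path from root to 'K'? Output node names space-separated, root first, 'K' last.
Walk down from root: H -> D -> K

Answer: H D K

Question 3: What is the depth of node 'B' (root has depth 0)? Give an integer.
Answer: 2

Derivation:
Path from root to B: H -> A -> B
Depth = number of edges = 2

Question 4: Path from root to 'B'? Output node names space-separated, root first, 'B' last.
Walk down from root: H -> A -> B

Answer: H A B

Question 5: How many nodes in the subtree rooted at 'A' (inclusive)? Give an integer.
Subtree rooted at A contains: A, B, C, E, F, G, J
Count = 7

Answer: 7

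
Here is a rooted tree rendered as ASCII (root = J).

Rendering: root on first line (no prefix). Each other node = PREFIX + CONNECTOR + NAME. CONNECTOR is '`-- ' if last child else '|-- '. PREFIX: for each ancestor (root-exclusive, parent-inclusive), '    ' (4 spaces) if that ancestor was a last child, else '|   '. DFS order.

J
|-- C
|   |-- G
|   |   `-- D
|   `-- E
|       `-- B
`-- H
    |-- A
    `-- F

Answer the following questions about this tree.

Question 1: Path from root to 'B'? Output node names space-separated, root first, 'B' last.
Answer: J C E B

Derivation:
Walk down from root: J -> C -> E -> B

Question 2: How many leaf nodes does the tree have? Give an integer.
Leaves (nodes with no children): A, B, D, F

Answer: 4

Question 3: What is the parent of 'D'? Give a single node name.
Scan adjacency: D appears as child of G

Answer: G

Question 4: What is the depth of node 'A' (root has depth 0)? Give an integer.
Answer: 2

Derivation:
Path from root to A: J -> H -> A
Depth = number of edges = 2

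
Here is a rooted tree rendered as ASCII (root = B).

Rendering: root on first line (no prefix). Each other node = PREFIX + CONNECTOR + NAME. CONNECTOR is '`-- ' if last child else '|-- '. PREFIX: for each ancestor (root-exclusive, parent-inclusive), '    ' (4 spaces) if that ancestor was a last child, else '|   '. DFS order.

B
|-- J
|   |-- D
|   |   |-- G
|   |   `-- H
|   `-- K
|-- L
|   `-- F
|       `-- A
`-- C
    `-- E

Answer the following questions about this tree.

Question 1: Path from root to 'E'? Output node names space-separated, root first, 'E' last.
Answer: B C E

Derivation:
Walk down from root: B -> C -> E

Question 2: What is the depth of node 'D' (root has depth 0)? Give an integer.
Answer: 2

Derivation:
Path from root to D: B -> J -> D
Depth = number of edges = 2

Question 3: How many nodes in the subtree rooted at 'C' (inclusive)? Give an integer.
Answer: 2

Derivation:
Subtree rooted at C contains: C, E
Count = 2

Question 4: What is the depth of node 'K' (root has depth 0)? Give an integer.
Path from root to K: B -> J -> K
Depth = number of edges = 2

Answer: 2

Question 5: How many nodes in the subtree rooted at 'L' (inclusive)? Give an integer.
Answer: 3

Derivation:
Subtree rooted at L contains: A, F, L
Count = 3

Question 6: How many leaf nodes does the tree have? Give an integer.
Answer: 5

Derivation:
Leaves (nodes with no children): A, E, G, H, K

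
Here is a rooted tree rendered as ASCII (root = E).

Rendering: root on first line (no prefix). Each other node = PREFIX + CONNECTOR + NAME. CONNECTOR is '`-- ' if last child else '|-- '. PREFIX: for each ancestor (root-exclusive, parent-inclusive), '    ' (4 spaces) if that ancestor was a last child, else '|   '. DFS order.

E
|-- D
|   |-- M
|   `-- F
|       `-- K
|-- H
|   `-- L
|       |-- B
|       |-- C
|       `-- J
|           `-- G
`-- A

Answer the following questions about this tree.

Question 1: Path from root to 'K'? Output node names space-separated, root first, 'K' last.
Walk down from root: E -> D -> F -> K

Answer: E D F K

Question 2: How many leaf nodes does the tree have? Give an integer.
Answer: 6

Derivation:
Leaves (nodes with no children): A, B, C, G, K, M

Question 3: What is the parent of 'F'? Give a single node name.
Scan adjacency: F appears as child of D

Answer: D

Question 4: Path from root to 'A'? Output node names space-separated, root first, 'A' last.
Answer: E A

Derivation:
Walk down from root: E -> A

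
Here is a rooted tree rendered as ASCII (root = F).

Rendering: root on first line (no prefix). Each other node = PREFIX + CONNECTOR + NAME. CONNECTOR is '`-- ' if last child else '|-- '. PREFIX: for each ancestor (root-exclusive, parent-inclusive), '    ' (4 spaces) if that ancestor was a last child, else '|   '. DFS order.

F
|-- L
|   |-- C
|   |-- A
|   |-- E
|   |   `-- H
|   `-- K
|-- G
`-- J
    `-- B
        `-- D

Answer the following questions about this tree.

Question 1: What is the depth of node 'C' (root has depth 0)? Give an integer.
Answer: 2

Derivation:
Path from root to C: F -> L -> C
Depth = number of edges = 2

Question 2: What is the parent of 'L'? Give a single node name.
Scan adjacency: L appears as child of F

Answer: F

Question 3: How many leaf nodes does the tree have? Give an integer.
Leaves (nodes with no children): A, C, D, G, H, K

Answer: 6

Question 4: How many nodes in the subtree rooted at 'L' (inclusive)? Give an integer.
Answer: 6

Derivation:
Subtree rooted at L contains: A, C, E, H, K, L
Count = 6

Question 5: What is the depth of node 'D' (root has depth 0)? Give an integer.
Path from root to D: F -> J -> B -> D
Depth = number of edges = 3

Answer: 3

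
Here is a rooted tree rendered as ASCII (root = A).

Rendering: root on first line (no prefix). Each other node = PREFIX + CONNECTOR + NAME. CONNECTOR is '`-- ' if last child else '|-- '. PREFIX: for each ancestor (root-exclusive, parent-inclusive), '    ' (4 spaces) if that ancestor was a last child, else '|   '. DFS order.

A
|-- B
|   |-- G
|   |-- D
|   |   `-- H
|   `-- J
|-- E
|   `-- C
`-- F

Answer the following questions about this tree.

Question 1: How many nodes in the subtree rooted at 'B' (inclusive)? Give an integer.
Subtree rooted at B contains: B, D, G, H, J
Count = 5

Answer: 5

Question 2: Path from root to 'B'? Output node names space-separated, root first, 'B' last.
Walk down from root: A -> B

Answer: A B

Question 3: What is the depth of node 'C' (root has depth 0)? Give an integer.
Answer: 2

Derivation:
Path from root to C: A -> E -> C
Depth = number of edges = 2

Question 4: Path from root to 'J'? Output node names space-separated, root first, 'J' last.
Walk down from root: A -> B -> J

Answer: A B J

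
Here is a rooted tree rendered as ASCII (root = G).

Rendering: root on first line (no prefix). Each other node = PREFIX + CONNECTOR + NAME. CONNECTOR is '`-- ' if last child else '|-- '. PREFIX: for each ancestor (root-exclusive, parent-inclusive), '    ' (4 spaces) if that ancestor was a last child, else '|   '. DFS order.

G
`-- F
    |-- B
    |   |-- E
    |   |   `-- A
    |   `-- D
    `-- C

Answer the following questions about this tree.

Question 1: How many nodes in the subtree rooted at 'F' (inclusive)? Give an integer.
Subtree rooted at F contains: A, B, C, D, E, F
Count = 6

Answer: 6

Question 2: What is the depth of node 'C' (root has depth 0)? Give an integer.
Path from root to C: G -> F -> C
Depth = number of edges = 2

Answer: 2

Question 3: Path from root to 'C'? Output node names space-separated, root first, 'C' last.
Answer: G F C

Derivation:
Walk down from root: G -> F -> C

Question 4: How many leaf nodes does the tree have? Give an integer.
Answer: 3

Derivation:
Leaves (nodes with no children): A, C, D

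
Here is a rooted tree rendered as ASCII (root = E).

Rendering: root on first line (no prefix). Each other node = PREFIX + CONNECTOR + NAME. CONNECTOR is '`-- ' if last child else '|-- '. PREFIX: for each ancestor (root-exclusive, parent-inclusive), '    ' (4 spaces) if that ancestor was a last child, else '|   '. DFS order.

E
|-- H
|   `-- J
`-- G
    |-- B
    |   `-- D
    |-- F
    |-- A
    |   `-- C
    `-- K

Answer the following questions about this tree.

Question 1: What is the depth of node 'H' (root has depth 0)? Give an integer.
Answer: 1

Derivation:
Path from root to H: E -> H
Depth = number of edges = 1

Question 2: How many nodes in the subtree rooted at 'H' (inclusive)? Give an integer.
Answer: 2

Derivation:
Subtree rooted at H contains: H, J
Count = 2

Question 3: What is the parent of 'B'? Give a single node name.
Answer: G

Derivation:
Scan adjacency: B appears as child of G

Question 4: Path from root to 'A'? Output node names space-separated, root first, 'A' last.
Answer: E G A

Derivation:
Walk down from root: E -> G -> A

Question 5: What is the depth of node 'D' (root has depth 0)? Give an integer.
Path from root to D: E -> G -> B -> D
Depth = number of edges = 3

Answer: 3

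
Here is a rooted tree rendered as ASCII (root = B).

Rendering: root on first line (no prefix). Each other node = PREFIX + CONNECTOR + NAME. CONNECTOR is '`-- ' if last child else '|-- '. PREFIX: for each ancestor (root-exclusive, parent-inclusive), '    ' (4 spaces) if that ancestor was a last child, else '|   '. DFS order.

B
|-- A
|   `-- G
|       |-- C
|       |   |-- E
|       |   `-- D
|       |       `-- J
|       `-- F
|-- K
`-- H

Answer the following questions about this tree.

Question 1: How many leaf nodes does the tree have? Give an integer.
Answer: 5

Derivation:
Leaves (nodes with no children): E, F, H, J, K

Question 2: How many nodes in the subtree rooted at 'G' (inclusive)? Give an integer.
Subtree rooted at G contains: C, D, E, F, G, J
Count = 6

Answer: 6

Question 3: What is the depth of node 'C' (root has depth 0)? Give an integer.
Answer: 3

Derivation:
Path from root to C: B -> A -> G -> C
Depth = number of edges = 3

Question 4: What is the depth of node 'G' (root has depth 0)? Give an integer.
Path from root to G: B -> A -> G
Depth = number of edges = 2

Answer: 2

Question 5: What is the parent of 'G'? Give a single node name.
Scan adjacency: G appears as child of A

Answer: A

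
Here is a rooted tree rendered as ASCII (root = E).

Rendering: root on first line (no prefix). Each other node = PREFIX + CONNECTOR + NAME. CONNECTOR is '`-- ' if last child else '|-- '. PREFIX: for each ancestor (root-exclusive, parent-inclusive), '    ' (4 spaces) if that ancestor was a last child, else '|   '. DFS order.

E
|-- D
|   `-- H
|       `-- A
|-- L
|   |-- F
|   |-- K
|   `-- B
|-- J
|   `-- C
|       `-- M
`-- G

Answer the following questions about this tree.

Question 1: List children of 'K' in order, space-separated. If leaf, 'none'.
Node K's children (from adjacency): (leaf)

Answer: none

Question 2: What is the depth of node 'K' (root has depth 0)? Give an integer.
Path from root to K: E -> L -> K
Depth = number of edges = 2

Answer: 2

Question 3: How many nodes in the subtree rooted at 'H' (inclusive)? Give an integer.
Subtree rooted at H contains: A, H
Count = 2

Answer: 2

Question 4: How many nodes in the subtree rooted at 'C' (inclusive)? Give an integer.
Subtree rooted at C contains: C, M
Count = 2

Answer: 2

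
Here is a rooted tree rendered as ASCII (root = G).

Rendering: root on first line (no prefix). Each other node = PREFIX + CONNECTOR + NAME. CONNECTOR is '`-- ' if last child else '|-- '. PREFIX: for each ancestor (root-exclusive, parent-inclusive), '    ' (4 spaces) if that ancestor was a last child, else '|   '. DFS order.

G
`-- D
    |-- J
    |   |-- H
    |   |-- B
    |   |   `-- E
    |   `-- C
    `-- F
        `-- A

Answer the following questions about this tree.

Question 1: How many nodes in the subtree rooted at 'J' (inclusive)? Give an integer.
Answer: 5

Derivation:
Subtree rooted at J contains: B, C, E, H, J
Count = 5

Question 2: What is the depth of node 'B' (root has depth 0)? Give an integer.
Path from root to B: G -> D -> J -> B
Depth = number of edges = 3

Answer: 3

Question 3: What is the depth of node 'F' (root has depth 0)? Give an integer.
Answer: 2

Derivation:
Path from root to F: G -> D -> F
Depth = number of edges = 2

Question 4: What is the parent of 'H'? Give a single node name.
Answer: J

Derivation:
Scan adjacency: H appears as child of J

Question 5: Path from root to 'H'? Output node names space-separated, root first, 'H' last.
Answer: G D J H

Derivation:
Walk down from root: G -> D -> J -> H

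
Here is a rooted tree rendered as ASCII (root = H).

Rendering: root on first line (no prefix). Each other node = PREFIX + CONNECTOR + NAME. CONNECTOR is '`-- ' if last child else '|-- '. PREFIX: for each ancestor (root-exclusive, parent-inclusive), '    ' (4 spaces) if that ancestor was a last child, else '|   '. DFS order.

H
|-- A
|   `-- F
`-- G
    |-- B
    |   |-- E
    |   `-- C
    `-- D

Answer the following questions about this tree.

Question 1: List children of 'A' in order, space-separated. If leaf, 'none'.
Answer: F

Derivation:
Node A's children (from adjacency): F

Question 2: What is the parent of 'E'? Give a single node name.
Scan adjacency: E appears as child of B

Answer: B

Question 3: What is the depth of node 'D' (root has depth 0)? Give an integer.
Answer: 2

Derivation:
Path from root to D: H -> G -> D
Depth = number of edges = 2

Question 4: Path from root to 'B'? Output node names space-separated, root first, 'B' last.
Answer: H G B

Derivation:
Walk down from root: H -> G -> B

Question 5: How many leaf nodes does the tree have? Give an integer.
Leaves (nodes with no children): C, D, E, F

Answer: 4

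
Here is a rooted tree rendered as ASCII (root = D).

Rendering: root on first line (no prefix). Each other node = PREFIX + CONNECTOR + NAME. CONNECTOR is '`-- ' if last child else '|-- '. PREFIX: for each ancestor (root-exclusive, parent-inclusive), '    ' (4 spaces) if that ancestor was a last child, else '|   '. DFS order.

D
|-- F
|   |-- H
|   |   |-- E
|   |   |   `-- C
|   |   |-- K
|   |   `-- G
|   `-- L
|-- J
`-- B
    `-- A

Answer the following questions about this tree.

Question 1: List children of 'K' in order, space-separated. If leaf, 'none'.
Node K's children (from adjacency): (leaf)

Answer: none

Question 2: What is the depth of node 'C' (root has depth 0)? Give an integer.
Answer: 4

Derivation:
Path from root to C: D -> F -> H -> E -> C
Depth = number of edges = 4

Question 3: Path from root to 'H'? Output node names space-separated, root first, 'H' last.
Walk down from root: D -> F -> H

Answer: D F H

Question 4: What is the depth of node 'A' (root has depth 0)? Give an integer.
Path from root to A: D -> B -> A
Depth = number of edges = 2

Answer: 2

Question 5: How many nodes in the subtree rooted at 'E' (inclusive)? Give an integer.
Answer: 2

Derivation:
Subtree rooted at E contains: C, E
Count = 2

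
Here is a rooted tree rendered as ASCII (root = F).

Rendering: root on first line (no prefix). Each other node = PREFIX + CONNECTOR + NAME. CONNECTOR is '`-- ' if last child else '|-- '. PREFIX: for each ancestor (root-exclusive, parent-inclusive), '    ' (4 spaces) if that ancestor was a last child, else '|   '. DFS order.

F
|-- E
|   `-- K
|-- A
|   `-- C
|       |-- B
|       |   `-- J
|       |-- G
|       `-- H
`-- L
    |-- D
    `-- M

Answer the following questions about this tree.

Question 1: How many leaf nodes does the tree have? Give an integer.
Answer: 6

Derivation:
Leaves (nodes with no children): D, G, H, J, K, M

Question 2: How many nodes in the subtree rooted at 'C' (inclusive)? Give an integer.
Answer: 5

Derivation:
Subtree rooted at C contains: B, C, G, H, J
Count = 5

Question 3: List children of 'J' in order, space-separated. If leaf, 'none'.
Answer: none

Derivation:
Node J's children (from adjacency): (leaf)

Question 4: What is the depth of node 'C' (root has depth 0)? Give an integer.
Answer: 2

Derivation:
Path from root to C: F -> A -> C
Depth = number of edges = 2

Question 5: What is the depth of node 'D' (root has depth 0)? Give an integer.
Path from root to D: F -> L -> D
Depth = number of edges = 2

Answer: 2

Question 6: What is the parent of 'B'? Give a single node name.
Answer: C

Derivation:
Scan adjacency: B appears as child of C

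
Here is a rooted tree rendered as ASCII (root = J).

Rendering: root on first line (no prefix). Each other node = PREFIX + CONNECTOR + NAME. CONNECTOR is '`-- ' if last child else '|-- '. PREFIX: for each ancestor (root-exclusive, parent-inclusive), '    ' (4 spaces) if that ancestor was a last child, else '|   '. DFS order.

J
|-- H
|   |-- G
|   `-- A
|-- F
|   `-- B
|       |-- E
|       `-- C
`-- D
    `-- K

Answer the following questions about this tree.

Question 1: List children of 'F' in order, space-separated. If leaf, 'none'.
Node F's children (from adjacency): B

Answer: B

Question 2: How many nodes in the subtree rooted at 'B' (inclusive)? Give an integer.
Answer: 3

Derivation:
Subtree rooted at B contains: B, C, E
Count = 3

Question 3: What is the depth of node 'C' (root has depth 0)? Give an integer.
Answer: 3

Derivation:
Path from root to C: J -> F -> B -> C
Depth = number of edges = 3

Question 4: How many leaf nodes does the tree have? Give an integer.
Answer: 5

Derivation:
Leaves (nodes with no children): A, C, E, G, K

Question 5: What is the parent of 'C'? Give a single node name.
Answer: B

Derivation:
Scan adjacency: C appears as child of B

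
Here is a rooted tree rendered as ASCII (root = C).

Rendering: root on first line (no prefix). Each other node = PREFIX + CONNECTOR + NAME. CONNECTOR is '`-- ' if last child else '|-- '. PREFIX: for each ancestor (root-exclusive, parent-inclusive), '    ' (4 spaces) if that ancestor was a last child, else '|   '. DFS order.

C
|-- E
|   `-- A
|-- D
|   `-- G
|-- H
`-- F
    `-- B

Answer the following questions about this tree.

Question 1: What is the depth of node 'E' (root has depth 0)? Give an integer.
Answer: 1

Derivation:
Path from root to E: C -> E
Depth = number of edges = 1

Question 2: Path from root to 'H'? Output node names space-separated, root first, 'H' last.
Walk down from root: C -> H

Answer: C H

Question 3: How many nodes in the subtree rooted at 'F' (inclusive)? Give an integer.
Answer: 2

Derivation:
Subtree rooted at F contains: B, F
Count = 2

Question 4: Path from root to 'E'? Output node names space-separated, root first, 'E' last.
Walk down from root: C -> E

Answer: C E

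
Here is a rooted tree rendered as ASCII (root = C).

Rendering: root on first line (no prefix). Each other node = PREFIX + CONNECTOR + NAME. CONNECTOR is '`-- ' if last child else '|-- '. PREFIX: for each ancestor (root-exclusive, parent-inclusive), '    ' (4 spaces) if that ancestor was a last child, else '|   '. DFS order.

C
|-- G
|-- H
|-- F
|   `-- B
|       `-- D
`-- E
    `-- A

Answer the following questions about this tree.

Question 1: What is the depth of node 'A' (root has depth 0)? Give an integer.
Answer: 2

Derivation:
Path from root to A: C -> E -> A
Depth = number of edges = 2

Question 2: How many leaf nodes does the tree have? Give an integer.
Leaves (nodes with no children): A, D, G, H

Answer: 4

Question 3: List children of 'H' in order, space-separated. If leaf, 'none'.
Answer: none

Derivation:
Node H's children (from adjacency): (leaf)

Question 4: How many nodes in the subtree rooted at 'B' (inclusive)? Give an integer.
Answer: 2

Derivation:
Subtree rooted at B contains: B, D
Count = 2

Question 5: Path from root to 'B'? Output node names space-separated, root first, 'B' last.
Walk down from root: C -> F -> B

Answer: C F B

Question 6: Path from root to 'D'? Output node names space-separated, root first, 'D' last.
Walk down from root: C -> F -> B -> D

Answer: C F B D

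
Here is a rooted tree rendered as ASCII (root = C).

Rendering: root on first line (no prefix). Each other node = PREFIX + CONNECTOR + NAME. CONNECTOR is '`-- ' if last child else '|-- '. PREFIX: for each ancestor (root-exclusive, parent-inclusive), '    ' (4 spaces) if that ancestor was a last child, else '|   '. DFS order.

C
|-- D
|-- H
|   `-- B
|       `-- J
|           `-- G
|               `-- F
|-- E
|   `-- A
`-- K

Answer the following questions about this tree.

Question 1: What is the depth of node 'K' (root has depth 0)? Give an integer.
Path from root to K: C -> K
Depth = number of edges = 1

Answer: 1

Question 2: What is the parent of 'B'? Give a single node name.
Scan adjacency: B appears as child of H

Answer: H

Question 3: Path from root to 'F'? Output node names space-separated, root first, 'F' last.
Answer: C H B J G F

Derivation:
Walk down from root: C -> H -> B -> J -> G -> F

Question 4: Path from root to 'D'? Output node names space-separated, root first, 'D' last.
Answer: C D

Derivation:
Walk down from root: C -> D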